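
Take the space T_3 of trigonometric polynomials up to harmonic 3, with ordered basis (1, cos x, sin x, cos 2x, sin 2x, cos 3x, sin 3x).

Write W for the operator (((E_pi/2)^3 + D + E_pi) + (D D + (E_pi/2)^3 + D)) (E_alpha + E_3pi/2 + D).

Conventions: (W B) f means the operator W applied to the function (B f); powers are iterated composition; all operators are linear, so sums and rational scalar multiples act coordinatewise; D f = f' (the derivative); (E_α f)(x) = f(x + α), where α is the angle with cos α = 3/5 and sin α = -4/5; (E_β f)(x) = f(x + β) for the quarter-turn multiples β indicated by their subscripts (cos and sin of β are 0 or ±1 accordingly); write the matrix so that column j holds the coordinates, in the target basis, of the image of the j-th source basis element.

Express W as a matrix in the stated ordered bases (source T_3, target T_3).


image of 1: 6
image of cos x: -(6/5)cos x - (8/5)sin x
image of sin x: (8/5)cos x - (6/5)sin x
image of cos 2x: (56/25)cos 2x + (258/25)sin 2x
image of sin 2x: -(258/25)cos 2x + (56/25)sin 2x
image of cos 3x: -(2478/125)cos 3x + (5496/125)sin 3x
image of sin 3x: -(5496/125)cos 3x - (2478/125)sin 3x
each image's coordinates form column j of the matrix

the matrix is [[6, 0, 0, 0, 0, 0, 0]; [0, -6/5, 8/5, 0, 0, 0, 0]; [0, -8/5, -6/5, 0, 0, 0, 0]; [0, 0, 0, 56/25, -258/25, 0, 0]; [0, 0, 0, 258/25, 56/25, 0, 0]; [0, 0, 0, 0, 0, -2478/125, -5496/125]; [0, 0, 0, 0, 0, 5496/125, -2478/125]] (rows listed top to bottom)


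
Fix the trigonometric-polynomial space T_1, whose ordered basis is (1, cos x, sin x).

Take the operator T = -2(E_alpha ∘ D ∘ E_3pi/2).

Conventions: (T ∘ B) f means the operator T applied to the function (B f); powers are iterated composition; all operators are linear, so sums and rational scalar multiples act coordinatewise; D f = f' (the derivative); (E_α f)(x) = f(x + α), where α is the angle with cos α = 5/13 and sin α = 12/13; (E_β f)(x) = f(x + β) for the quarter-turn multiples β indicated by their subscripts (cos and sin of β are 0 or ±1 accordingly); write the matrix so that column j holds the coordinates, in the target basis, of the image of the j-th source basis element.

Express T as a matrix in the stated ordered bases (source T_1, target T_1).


image of 1: 0
image of cos x: -(10/13)cos x + (24/13)sin x
image of sin x: -(24/13)cos x - (10/13)sin x
each image's coordinates form column j of the matrix

the matrix is [[0, 0, 0]; [0, -10/13, -24/13]; [0, 24/13, -10/13]] (rows listed top to bottom)


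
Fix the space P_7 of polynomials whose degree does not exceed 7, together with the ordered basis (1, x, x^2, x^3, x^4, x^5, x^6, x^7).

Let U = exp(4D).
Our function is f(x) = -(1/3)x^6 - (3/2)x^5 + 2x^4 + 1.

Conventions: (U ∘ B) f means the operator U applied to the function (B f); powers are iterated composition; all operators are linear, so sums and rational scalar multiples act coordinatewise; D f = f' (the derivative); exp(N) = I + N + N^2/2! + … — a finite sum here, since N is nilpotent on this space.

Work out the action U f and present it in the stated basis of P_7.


g(x) = -(1/3)x^6 - (19/2)x^5 - 108x^4 - (1904/3)x^3 - 2048x^2 - 3456x - 7165/3

order-1 term: -8x^5 - 30x^4 + 32x^3
order-2 term: -80x^4 - 240x^3 + 192x^2
order-3 term: -(1280/3)x^3 - 960x^2 + 512x
order-4 term: -1280x^2 - 1920x + 512
order-5 term: -2048x - 1536
order-6 term: -4096/3
the series for exp(4D) f terminates at order 6
exp(4D) f = -(1/3)x^6 - (19/2)x^5 - 108x^4 - (1904/3)x^3 - 2048x^2 - 3456x - 7165/3


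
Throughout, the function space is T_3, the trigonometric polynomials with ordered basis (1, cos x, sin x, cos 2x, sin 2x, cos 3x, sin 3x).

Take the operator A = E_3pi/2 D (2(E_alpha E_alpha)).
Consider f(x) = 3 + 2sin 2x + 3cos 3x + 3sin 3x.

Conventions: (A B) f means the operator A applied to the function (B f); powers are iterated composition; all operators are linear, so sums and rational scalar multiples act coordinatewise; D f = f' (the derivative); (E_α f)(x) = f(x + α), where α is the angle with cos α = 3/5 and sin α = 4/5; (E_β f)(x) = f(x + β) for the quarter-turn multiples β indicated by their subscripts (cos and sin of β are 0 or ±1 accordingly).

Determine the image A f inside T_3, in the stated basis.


g(x) = (4216/625)cos 2x - (2688/625)sin 2x - (26226/15625)cos 3x - (396882/15625)sin 3x

E_alpha f = 3 + (48/25)cos 2x - (14/25)sin 2x - (219/125)cos 3x - (483/125)sin 3x
E_alpha E_alpha f = 3 - (672/625)cos 2x - (1054/625)sin 2x + (4371/15625)cos 3x + (66147/15625)sin 3x
(2(E_alpha E_alpha)) f = 6 - (1344/625)cos 2x - (2108/625)sin 2x + (8742/15625)cos 3x + (132294/15625)sin 3x
D (2(E_alpha E_alpha)) f = -(4216/625)cos 2x + (2688/625)sin 2x + (396882/15625)cos 3x - (26226/15625)sin 3x
E_3pi/2 D (2(E_alpha E_alpha)) f = (4216/625)cos 2x - (2688/625)sin 2x - (26226/15625)cos 3x - (396882/15625)sin 3x


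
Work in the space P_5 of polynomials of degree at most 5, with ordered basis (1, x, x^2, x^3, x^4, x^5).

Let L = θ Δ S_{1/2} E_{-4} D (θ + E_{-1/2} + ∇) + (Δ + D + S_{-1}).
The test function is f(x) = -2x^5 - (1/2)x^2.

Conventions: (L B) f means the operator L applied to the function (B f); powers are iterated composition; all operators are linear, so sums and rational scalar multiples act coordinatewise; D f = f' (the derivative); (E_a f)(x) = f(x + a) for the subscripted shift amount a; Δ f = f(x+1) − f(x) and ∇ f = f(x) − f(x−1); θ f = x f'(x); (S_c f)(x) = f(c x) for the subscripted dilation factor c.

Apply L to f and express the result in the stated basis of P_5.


g(x) = 2x^5 - 20x^4 - 65x^3 + (1279/2)x^2 - 2412x - 5/2

θ f = -10x^5 - x^2
E_{-1/2} f = -2x^5 + 5x^4 - 5x^3 + 2x^2 - (1/8)x - 1/16
∇ f = -10x^4 + 20x^3 - 20x^2 + 9x - 3/2
(θ + E_{-1/2} + ∇) f = -12x^5 - 5x^4 + 15x^3 - 19x^2 + (71/8)x - 25/16
D (θ + E_{-1/2} + ∇) f = -60x^4 - 20x^3 + 45x^2 - 38x + 71/8
E_{-4} D (θ + E_{-1/2} + ∇) f = -60x^4 + 940x^3 - 5475x^2 + 14002x - 105593/8
S_{1/2} E_{-4} D (θ + E_{-1/2} + ∇) f = -(15/4)x^4 + (235/2)x^3 - (5475/4)x^2 + 7001x - 105593/8
Δ (S_{1/2} E_{-4} D) (θ + E_{-1/2} + ∇) f = -15x^3 + 330x^2 - 2400x + 5746
θ Δ (S_{1/2} E_{-4} D) (θ + E_{-1/2} + ∇) f = -45x^3 + 660x^2 - 2400x
Δ f = -10x^4 - 20x^3 - 20x^2 - 11x - 5/2
D f = -10x^4 - x
S_{-1} f = 2x^5 - (1/2)x^2
(Δ + D + S_{-1}) f = 2x^5 - 20x^4 - 20x^3 - (41/2)x^2 - 12x - 5/2
(θ Δ S_{1/2} E_{-4} D (θ + E_{-1/2} + ∇) + (Δ + D + S_{-1})) f = 2x^5 - 20x^4 - 65x^3 + (1279/2)x^2 - 2412x - 5/2


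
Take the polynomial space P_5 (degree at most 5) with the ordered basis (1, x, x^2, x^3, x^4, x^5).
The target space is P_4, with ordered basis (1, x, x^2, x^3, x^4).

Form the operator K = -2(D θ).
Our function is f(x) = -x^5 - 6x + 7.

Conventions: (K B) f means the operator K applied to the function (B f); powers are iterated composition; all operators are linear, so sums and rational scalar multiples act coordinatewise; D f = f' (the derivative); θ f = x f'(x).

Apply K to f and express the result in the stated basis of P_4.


g(x) = 50x^4 + 12

θ f = -5x^5 - 6x
D θ f = -25x^4 - 6
(-2(D θ)) f = 50x^4 + 12


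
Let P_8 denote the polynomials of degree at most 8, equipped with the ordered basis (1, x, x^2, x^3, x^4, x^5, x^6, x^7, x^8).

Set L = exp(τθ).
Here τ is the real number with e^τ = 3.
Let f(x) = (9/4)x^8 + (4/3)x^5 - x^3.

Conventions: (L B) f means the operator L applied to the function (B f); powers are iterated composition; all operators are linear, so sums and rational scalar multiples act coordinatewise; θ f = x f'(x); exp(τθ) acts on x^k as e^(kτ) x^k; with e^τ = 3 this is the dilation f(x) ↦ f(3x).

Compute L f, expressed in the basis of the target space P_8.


g(x) = (59049/4)x^8 + 324x^5 - 27x^3

exp(τθ) x^k = e^(kτ) x^k; with e^τ = 3 this sends x^k to 3^k x^k
x^3 ↦ 27 x^3
x^5 ↦ 243 x^5
x^8 ↦ 6561 x^8
applying this coordinatewise to f: exp(τθ) f = (59049/4)x^8 + 324x^5 - 27x^3


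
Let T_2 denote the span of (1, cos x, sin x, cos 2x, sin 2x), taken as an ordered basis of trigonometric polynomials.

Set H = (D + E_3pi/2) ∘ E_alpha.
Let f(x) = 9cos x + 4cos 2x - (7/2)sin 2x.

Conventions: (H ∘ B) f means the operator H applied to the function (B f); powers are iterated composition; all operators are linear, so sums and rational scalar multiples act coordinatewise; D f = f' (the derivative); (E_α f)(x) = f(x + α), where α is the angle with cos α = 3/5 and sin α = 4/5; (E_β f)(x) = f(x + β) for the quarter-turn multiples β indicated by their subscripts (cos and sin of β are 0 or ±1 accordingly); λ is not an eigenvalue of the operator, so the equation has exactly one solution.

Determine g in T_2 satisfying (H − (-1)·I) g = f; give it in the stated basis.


the image equals g(x) = 9cos x - (197/68)cos 2x - (24/17)sin 2x

write g with unknown coordinates in the stated basis and equate coefficients in (H − (-1)·I) g = f
solving from the highest basis element down gives g = 9cos x - (197/68)cos 2x - (24/17)sin 2x
check: H g = (469/68)cos 2x - (71/34)sin 2x
so H g − (-1)·g = 9cos x + 4cos 2x - (7/2)sin 2x = f ✓


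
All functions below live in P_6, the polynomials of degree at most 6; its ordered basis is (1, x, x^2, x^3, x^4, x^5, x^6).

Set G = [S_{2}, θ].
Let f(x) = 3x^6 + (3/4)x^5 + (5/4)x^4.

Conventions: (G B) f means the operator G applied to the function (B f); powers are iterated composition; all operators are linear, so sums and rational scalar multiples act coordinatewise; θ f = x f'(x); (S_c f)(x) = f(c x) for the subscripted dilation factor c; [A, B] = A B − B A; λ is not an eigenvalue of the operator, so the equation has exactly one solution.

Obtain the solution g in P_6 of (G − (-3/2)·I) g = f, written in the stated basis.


the image equals g(x) = 2x^6 + (1/2)x^5 + (5/6)x^4

write g with unknown coordinates in the stated basis and equate coefficients in (G − (-3/2)·I) g = f
solving from the highest basis element down gives g = 2x^6 + (1/2)x^5 + (5/6)x^4
check: G g = 0
so G g − (-3/2)·g = 3x^6 + (3/4)x^5 + (5/4)x^4 = f ✓


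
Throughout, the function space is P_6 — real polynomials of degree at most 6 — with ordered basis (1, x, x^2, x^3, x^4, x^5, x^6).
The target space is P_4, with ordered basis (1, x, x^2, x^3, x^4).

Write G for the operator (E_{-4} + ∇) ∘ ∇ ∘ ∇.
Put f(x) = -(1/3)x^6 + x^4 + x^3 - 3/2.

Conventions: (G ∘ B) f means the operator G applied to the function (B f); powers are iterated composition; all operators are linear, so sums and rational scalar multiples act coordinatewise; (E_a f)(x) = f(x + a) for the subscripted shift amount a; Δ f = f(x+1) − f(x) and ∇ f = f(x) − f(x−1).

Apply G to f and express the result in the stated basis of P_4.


∇ f = -2x^5 + 5x^4 - (8/3)x^3 + 2x^2 - x + 1/3
∇ ∇ f = -10x^4 + 40x^3 - 58x^2 + 42x - 38/3
E_{-4} (∇ ∘ ∇) f = -10x^4 + 200x^3 - 1498x^2 + 4986x - 18686/3
∇ (∇ ∘ ∇) f = -40x^3 + 180x^2 - 276x + 150
(E_{-4} + ∇) (∇ ∘ ∇) f = -10x^4 + 160x^3 - 1318x^2 + 4710x - 18236/3

g(x) = -10x^4 + 160x^3 - 1318x^2 + 4710x - 18236/3


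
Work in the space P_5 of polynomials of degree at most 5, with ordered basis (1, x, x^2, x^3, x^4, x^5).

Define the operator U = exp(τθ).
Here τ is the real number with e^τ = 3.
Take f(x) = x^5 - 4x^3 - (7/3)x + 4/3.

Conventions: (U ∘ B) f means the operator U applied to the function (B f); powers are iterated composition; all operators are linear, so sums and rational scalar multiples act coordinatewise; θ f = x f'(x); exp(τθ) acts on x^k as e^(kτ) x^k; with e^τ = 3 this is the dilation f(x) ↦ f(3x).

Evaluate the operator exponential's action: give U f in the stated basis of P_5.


exp(τθ) x^k = e^(kτ) x^k; with e^τ = 3 this sends x^k to 3^k x^k
x ↦ 3 x
x^3 ↦ 27 x^3
x^5 ↦ 243 x^5
applying this coordinatewise to f: exp(τθ) f = 243x^5 - 108x^3 - 7x + 4/3

the result is g(x) = 243x^5 - 108x^3 - 7x + 4/3


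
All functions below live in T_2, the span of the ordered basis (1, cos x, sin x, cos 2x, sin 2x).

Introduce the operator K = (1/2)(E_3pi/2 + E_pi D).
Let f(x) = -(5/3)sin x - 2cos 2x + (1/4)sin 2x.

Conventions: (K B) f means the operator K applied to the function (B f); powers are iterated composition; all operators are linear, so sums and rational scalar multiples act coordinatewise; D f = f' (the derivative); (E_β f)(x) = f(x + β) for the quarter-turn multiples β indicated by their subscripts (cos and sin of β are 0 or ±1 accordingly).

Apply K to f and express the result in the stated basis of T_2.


g(x) = (5/3)cos x + (5/4)cos 2x + (15/8)sin 2x

E_3pi/2 f = (5/3)cos x + 2cos 2x - (1/4)sin 2x
D f = -(5/3)cos x + (1/2)cos 2x + 4sin 2x
E_pi D f = (5/3)cos x + (1/2)cos 2x + 4sin 2x
(E_3pi/2 + E_pi D) f = (10/3)cos x + (5/2)cos 2x + (15/4)sin 2x
((1/2)(E_3pi/2 + E_pi D)) f = (5/3)cos x + (5/4)cos 2x + (15/8)sin 2x


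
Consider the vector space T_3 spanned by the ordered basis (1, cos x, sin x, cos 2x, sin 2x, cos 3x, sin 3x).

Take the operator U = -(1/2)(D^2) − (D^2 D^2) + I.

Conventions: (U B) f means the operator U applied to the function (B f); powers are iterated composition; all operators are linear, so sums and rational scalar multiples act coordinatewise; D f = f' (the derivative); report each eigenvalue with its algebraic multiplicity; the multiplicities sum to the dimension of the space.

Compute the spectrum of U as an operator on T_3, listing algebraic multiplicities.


image of 1: 1
image of cos x: (1/2)cos x
image of sin x: (1/2)sin x
image of cos 2x: -13cos 2x
image of sin 2x: -13sin 2x
image of cos 3x: -(151/2)cos 3x
image of sin 3x: -(151/2)sin 3x
the matrix is diagonal; its diagonal is (1, 1/2, 1/2, -13, -13, -151/2, -151/2)
for a triangular matrix the eigenvalues are the diagonal entries, with algebraic multiplicity their repetition count

λ = -151/2 (multiplicity 2), λ = -13 (multiplicity 2), λ = 1/2 (multiplicity 2), λ = 1 (multiplicity 1)


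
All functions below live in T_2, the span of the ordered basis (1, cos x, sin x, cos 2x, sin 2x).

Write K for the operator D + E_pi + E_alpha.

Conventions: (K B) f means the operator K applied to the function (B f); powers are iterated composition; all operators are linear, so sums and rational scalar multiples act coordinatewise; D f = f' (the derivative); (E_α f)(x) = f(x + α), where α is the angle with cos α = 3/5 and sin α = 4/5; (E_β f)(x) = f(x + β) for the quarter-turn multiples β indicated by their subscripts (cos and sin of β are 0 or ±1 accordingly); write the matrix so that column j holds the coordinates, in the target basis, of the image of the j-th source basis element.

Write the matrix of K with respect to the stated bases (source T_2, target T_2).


image of 1: 2
image of cos x: -(2/5)cos x - (9/5)sin x
image of sin x: (9/5)cos x - (2/5)sin x
image of cos 2x: (18/25)cos 2x - (74/25)sin 2x
image of sin 2x: (74/25)cos 2x + (18/25)sin 2x
each image's coordinates form column j of the matrix

the matrix is [[2, 0, 0, 0, 0]; [0, -2/5, 9/5, 0, 0]; [0, -9/5, -2/5, 0, 0]; [0, 0, 0, 18/25, 74/25]; [0, 0, 0, -74/25, 18/25]] (rows listed top to bottom)


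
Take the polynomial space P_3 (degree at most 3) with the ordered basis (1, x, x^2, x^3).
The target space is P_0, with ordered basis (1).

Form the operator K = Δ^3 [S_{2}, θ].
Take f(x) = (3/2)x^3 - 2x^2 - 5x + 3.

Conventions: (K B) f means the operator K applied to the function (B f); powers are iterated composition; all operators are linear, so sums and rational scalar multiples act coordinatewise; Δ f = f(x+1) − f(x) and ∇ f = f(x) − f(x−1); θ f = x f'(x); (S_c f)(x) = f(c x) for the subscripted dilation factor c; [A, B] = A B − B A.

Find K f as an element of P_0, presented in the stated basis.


the image equals g(x) = 0

θ f = (9/2)x^3 - 4x^2 - 5x
S_{2} θ f = 36x^3 - 16x^2 - 10x
S_{2} f = 12x^3 - 8x^2 - 10x + 3
θ S_{2} f = 36x^3 - 16x^2 - 10x
[S_{2}, θ] f = 0
Δ [S_{2}, θ] f = 0
Δ Δ [S_{2}, θ] f = 0
Δ Δ Δ [S_{2}, θ] f = 0


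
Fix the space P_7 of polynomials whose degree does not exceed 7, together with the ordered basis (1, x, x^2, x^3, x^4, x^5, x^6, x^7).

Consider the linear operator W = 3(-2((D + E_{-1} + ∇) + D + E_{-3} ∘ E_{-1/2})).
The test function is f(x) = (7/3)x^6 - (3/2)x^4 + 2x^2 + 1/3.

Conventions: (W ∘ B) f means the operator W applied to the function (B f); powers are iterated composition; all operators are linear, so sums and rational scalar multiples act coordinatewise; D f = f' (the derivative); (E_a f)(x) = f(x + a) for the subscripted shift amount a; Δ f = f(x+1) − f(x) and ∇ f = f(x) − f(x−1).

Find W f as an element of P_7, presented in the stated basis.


the image equals g(x) = -28x^6 + 126x^5 - (5109/2)x^4 + 11951x^3 - (247005/8)x^2 + (340887/8)x - 785157/32

D f = 14x^5 - 6x^3 + 4x
E_{-1} f = (7/3)x^6 - 14x^5 + (67/2)x^4 - (122/3)x^3 + 28x^2 - 12x + 19/6
∇ f = 14x^5 - 35x^4 + (122/3)x^3 - 26x^2 + 12x - 17/6
(D + E_{-1} + ∇) f = (7/3)x^6 + 14x^5 - (3/2)x^4 - 6x^3 + 2x^2 + 4x + 1/3
D f = 14x^5 - 6x^3 + 4x
E_{-1/2} f = (7/3)x^6 - 7x^5 + (29/4)x^4 - (17/6)x^3 + (31/16)x^2 - (27/16)x + 149/192
E_{-3} E_{-1/2} f = (7/3)x^6 - 49x^5 + (1709/4)x^4 - (11879/6)x^3 + (82303/16)x^2 - (113757/16)x + 785093/192
((D + E_{-1} + ∇) + D + E_{-3} ∘ E_{-1/2}) f = (14/3)x^6 - 21x^5 + (1703/4)x^4 - (11951/6)x^3 + (82335/16)x^2 - (113629/16)x + 261719/64
(-2((D + E_{-1} + ∇) + D + E_{-3} ∘ E_{-1/2})) f = -(28/3)x^6 + 42x^5 - (1703/2)x^4 + (11951/3)x^3 - (82335/8)x^2 + (113629/8)x - 261719/32
(3(-2((D + E_{-1} + ∇) + D + E_{-3} ∘ E_{-1/2}))) f = -28x^6 + 126x^5 - (5109/2)x^4 + 11951x^3 - (247005/8)x^2 + (340887/8)x - 785157/32


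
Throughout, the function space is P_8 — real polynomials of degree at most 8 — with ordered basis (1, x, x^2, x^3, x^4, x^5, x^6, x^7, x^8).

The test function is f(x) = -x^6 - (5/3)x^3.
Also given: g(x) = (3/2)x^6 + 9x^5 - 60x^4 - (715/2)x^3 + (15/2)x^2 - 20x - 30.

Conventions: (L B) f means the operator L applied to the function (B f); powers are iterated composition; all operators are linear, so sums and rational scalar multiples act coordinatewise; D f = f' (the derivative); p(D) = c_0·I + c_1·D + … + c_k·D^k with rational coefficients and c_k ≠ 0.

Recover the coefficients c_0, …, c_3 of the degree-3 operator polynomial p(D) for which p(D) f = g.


D^0 f = -x^6 - (5/3)x^3
D^1 f = -6x^5 - 5x^2
D^2 f = -30x^4 - 10x
D^3 f = -120x^3 - 10
matching coefficients of g against c_0 f + c_1 Df + … from the top degree down determines the c_i
solution: c_0 = -3/2, c_1 = -3/2, c_2 = 2, c_3 = 3

p(D) = -(3/2)·I − (3/2)·D + 2·D^2 + 3·D^3, i.e. c_0 = -3/2, c_1 = -3/2, c_2 = 2, c_3 = 3


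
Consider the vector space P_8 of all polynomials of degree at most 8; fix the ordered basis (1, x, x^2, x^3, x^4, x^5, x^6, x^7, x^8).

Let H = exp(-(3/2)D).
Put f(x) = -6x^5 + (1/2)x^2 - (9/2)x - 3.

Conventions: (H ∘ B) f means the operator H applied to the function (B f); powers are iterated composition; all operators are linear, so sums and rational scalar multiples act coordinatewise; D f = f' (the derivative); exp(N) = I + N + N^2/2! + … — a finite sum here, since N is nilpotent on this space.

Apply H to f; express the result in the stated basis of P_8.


order-1 term: 45x^4 - (3/2)x + 27/4
order-2 term: -135x^3 + 9/8
order-3 term: (405/2)x^2
order-4 term: -(1215/8)x
order-5 term: 729/16
the series for exp(-(3/2)D) f terminates at order 5
exp(-(3/2)D) f = -6x^5 + 45x^4 - 135x^3 + 203x^2 - (1263/8)x + 807/16

g(x) = -6x^5 + 45x^4 - 135x^3 + 203x^2 - (1263/8)x + 807/16


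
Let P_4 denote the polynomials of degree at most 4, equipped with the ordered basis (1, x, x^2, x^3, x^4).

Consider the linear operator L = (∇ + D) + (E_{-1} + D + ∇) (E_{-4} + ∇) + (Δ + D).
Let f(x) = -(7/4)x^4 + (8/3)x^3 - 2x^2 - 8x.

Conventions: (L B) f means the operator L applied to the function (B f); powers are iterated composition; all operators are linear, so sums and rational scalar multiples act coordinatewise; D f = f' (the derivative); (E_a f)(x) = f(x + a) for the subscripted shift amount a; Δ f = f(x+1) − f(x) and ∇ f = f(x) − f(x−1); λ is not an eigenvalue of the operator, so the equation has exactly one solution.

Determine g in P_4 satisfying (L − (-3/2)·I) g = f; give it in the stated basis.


write g with unknown coordinates in the stated basis and equate coefficients in (L − (-3/2)·I) g = f
solving from the highest basis element down gives g = -(7/10)x^4 + (248/75)x^3 + (798/125)x^2 - (41904/625)x + 493663/9375
check: L g = -(7/10)x^4 - (172/75)x^3 - (1447/125)x^2 + (57856/625)x - 493663/6250
so L g − (-3/2)·g = -(7/4)x^4 + (8/3)x^3 - 2x^2 - 8x = f ✓

the result is g(x) = -(7/10)x^4 + (248/75)x^3 + (798/125)x^2 - (41904/625)x + 493663/9375


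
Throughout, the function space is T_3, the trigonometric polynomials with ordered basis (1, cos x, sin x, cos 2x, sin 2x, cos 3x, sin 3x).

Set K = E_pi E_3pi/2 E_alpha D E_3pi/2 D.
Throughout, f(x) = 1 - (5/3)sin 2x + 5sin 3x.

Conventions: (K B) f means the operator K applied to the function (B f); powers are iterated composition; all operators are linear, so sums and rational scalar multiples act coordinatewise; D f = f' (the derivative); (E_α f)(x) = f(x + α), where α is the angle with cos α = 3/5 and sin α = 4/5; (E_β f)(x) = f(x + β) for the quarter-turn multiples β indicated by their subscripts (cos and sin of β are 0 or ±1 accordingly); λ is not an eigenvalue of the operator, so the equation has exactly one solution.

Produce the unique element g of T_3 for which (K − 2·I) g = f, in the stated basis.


write g with unknown coordinates in the stated basis and equate coefficients in (K − 2·I) g = f
solving from the highest basis element down gives g = -1/2 - (40/97)cos 2x + (55/582)sin 2x + (180/583)cos 3x + (365/583)sin 3x
check: K g = -(80/97)cos 2x - (430/291)sin 2x + (360/583)cos 3x + (3645/583)sin 3x
so K g − 2·g = 1 - (5/3)sin 2x + 5sin 3x = f ✓

the image equals g(x) = -1/2 - (40/97)cos 2x + (55/582)sin 2x + (180/583)cos 3x + (365/583)sin 3x


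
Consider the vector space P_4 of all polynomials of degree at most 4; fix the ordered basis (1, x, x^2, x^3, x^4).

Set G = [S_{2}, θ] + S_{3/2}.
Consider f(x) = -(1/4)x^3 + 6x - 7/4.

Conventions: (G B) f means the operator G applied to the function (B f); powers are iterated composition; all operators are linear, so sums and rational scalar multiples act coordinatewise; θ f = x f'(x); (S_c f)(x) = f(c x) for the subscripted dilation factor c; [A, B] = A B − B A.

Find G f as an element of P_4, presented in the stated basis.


g(x) = -(27/32)x^3 + 9x - 7/4

θ f = -(3/4)x^3 + 6x
S_{2} θ f = -6x^3 + 12x
S_{2} f = -2x^3 + 12x - 7/4
θ S_{2} f = -6x^3 + 12x
[S_{2}, θ] f = 0
S_{3/2} f = -(27/32)x^3 + 9x - 7/4
([S_{2}, θ] + S_{3/2}) f = -(27/32)x^3 + 9x - 7/4


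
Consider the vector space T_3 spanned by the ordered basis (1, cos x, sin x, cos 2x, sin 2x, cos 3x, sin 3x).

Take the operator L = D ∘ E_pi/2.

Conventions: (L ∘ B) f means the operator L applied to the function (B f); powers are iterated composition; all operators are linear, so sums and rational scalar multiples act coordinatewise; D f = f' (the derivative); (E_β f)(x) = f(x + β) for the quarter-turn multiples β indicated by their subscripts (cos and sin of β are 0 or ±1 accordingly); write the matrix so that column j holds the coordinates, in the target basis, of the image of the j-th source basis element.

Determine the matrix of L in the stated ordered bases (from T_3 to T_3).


image of 1: 0
image of cos x: -cos x
image of sin x: -sin x
image of cos 2x: 2sin 2x
image of sin 2x: -2cos 2x
image of cos 3x: 3cos 3x
image of sin 3x: 3sin 3x
each image's coordinates form column j of the matrix

the matrix is [[0, 0, 0, 0, 0, 0, 0]; [0, -1, 0, 0, 0, 0, 0]; [0, 0, -1, 0, 0, 0, 0]; [0, 0, 0, 0, -2, 0, 0]; [0, 0, 0, 2, 0, 0, 0]; [0, 0, 0, 0, 0, 3, 0]; [0, 0, 0, 0, 0, 0, 3]] (rows listed top to bottom)


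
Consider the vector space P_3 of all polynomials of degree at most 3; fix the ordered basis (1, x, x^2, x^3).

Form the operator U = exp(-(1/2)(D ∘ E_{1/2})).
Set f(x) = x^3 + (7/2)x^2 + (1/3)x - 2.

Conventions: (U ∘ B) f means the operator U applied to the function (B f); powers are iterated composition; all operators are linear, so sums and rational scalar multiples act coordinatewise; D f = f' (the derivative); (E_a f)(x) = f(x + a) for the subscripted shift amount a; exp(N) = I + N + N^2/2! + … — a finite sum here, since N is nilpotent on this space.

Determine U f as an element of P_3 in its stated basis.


order-1 term: -(3/2)x^2 - 5x - 55/24
order-2 term: (3/4)x + 13/8
order-3 term: -1/8
the series for exp(-(1/2)(D ∘ E_{1/2})) f terminates at order 3
exp(-(1/2)(D ∘ E_{1/2})) f = x^3 + 2x^2 - (47/12)x - 67/24

the result is g(x) = x^3 + 2x^2 - (47/12)x - 67/24


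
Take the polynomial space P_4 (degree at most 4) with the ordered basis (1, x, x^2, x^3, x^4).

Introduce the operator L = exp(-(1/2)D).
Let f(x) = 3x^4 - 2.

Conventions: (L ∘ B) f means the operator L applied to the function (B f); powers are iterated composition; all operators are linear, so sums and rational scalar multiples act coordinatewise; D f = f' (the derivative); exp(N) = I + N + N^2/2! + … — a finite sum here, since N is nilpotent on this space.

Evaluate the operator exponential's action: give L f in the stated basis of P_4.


order-1 term: -6x^3
order-2 term: (9/2)x^2
order-3 term: -(3/2)x
order-4 term: 3/16
the series for exp(-(1/2)D) f terminates at order 4
exp(-(1/2)D) f = 3x^4 - 6x^3 + (9/2)x^2 - (3/2)x - 29/16

the result is g(x) = 3x^4 - 6x^3 + (9/2)x^2 - (3/2)x - 29/16


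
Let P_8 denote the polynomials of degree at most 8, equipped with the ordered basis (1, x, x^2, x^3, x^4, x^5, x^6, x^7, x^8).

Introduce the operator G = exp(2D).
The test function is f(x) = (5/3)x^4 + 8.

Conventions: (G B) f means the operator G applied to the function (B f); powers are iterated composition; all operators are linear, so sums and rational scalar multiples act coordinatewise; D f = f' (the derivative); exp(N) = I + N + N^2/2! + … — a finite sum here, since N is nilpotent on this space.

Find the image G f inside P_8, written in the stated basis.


order-1 term: (40/3)x^3
order-2 term: 40x^2
order-3 term: (160/3)x
order-4 term: 80/3
the series for exp(2D) f terminates at order 4
exp(2D) f = (5/3)x^4 + (40/3)x^3 + 40x^2 + (160/3)x + 104/3

g(x) = (5/3)x^4 + (40/3)x^3 + 40x^2 + (160/3)x + 104/3


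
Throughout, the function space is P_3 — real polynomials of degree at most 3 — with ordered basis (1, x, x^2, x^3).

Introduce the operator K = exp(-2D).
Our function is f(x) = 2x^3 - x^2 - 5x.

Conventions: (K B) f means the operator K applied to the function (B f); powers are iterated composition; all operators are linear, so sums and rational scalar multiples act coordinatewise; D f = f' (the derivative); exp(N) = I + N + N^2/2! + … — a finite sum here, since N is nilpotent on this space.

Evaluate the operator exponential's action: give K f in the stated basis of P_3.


order-1 term: -12x^2 + 4x + 10
order-2 term: 24x - 4
order-3 term: -16
the series for exp(-2D) f terminates at order 3
exp(-2D) f = 2x^3 - 13x^2 + 23x - 10

the image equals g(x) = 2x^3 - 13x^2 + 23x - 10


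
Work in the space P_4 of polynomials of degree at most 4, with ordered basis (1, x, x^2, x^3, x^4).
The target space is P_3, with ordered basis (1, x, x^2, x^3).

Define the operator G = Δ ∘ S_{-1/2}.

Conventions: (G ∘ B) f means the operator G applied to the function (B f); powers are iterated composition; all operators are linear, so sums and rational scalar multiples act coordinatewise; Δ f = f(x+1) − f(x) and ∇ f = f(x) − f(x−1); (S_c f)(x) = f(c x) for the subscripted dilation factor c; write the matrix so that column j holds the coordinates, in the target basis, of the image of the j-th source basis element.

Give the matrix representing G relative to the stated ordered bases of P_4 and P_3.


image of 1: 0
image of x: -1/2
image of x^2: (1/2)x + 1/4
image of x^3: -(3/8)x^2 - (3/8)x - 1/8
image of x^4: (1/4)x^3 + (3/8)x^2 + (1/4)x + 1/16
each image's coordinates form column j of the matrix

the matrix is [[0, -1/2, 1/4, -1/8, 1/16]; [0, 0, 1/2, -3/8, 1/4]; [0, 0, 0, -3/8, 3/8]; [0, 0, 0, 0, 1/4]] (rows listed top to bottom)


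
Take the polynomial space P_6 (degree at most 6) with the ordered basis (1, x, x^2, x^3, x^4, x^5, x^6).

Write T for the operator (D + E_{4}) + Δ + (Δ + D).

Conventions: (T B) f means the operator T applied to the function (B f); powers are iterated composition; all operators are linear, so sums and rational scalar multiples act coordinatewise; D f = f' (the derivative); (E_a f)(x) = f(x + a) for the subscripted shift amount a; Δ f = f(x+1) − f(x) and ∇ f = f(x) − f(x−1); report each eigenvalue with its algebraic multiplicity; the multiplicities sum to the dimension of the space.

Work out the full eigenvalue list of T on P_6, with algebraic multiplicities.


image of 1: 1
image of x: x + 8
image of x^2: x^2 + 16x + 18
image of x^3: x^3 + 24x^2 + 54x + 66
image of x^4: x^4 + 32x^3 + 108x^2 + 264x + 258
image of x^5: x^5 + 40x^4 + 180x^3 + 660x^2 + 1290x + 1026
image of x^6: x^6 + 48x^5 + 270x^4 + 1320x^3 + 3870x^2 + 6156x + 4098
the matrix is upper triangular; its diagonal is (1, 1, 1, 1, 1, 1, 1)
for a triangular matrix the eigenvalues are the diagonal entries, with algebraic multiplicity their repetition count

λ = 1 (multiplicity 7)


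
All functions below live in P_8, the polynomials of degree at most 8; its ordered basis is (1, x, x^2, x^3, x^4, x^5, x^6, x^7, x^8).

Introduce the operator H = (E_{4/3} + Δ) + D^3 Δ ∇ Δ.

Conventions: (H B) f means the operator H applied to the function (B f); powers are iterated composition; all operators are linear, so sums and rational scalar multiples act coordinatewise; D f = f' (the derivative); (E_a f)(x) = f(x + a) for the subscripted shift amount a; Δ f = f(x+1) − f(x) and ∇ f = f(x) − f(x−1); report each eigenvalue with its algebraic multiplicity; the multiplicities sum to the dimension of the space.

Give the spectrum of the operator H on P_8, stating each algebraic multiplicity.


λ = 1 (multiplicity 9)

image of 1: 1
image of x: x + 7/3
image of x^2: x^2 + (14/3)x + 25/9
image of x^3: x^3 + 7x^2 + (25/3)x + 91/27
image of x^4: x^4 + (28/3)x^3 + (50/3)x^2 + (364/27)x + 337/81
image of x^5: x^5 + (35/3)x^4 + (250/9)x^3 + (910/27)x^2 + (1685/81)x + 1267/243
image of x^6: x^6 + 14x^5 + (125/3)x^4 + (1820/27)x^3 + (1685/27)x^2 + (2534/81)x + 529705/729
image of x^7: x^7 + (49/3)x^6 + (175/3)x^5 + (3185/27)x^4 + (11795/81)x^3 + (8869/81)x^2 + (3707935/729)x + 5529811/2187
image of x^8: x^8 + (56/3)x^7 + (700/9)x^6 + (5096/27)x^5 + (23590/81)x^4 + (70952/243)x^3 + (14831740/729)x^2 + (44238488/2187)x + 66206977/6561
the matrix is upper triangular; its diagonal is (1, 1, 1, 1, 1, 1, 1, 1, 1)
for a triangular matrix the eigenvalues are the diagonal entries, with algebraic multiplicity their repetition count


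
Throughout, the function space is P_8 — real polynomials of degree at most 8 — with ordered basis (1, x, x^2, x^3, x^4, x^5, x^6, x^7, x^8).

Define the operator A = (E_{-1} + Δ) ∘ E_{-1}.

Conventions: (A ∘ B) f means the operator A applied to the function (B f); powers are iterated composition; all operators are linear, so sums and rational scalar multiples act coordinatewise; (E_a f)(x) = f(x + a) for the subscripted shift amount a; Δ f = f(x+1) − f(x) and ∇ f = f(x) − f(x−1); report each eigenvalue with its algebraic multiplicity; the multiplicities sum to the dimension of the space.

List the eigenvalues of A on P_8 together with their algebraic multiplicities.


λ = 1 (multiplicity 9)

image of 1: 1
image of x: x - 1
image of x^2: x^2 - 2x + 3
image of x^3: x^3 - 3x^2 + 9x - 7
image of x^4: x^4 - 4x^3 + 18x^2 - 28x + 15
image of x^5: x^5 - 5x^4 + 30x^3 - 70x^2 + 75x - 31
image of x^6: x^6 - 6x^5 + 45x^4 - 140x^3 + 225x^2 - 186x + 63
image of x^7: x^7 - 7x^6 + 63x^5 - 245x^4 + 525x^3 - 651x^2 + 441x - 127
image of x^8: x^8 - 8x^7 + 84x^6 - 392x^5 + 1050x^4 - 1736x^3 + 1764x^2 - 1016x + 255
the matrix is upper triangular; its diagonal is (1, 1, 1, 1, 1, 1, 1, 1, 1)
for a triangular matrix the eigenvalues are the diagonal entries, with algebraic multiplicity their repetition count


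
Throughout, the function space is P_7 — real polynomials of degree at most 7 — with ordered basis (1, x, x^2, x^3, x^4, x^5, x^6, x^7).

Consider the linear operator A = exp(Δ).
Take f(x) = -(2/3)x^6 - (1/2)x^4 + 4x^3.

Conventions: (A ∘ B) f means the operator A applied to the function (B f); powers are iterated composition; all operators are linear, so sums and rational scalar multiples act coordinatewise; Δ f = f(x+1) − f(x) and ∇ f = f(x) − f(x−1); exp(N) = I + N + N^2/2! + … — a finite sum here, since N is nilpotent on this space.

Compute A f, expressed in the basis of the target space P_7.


g(x) = -(2/3)x^6 - 4x^5 - (41/2)x^4 - (194/3)x^3 - 144x^2 - 194x - 737/6

order-1 term: -4x^5 - 10x^4 - (46/3)x^3 - x^2 + 6x + 17/6
order-2 term: -10x^4 - 40x^3 - 73x^2 - 54x - 73/6
order-3 term: -(40/3)x^3 - 60x^2 - 102x - 59
order-4 term: -10x^2 - 40x - 263/6
order-5 term: -4x - 10
order-6 term: -2/3
the series for exp(Δ) f terminates at order 6
exp(Δ) f = -(2/3)x^6 - 4x^5 - (41/2)x^4 - (194/3)x^3 - 144x^2 - 194x - 737/6


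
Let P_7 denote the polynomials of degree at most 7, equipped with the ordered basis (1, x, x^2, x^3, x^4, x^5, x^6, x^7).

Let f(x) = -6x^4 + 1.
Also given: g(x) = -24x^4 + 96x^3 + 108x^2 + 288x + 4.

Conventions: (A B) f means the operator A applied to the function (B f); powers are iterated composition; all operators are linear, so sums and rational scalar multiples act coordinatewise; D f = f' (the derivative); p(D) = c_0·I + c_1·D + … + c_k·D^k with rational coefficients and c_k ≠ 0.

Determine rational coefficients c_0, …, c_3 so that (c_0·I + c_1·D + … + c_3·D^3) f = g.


D^0 f = -6x^4 + 1
D^1 f = -24x^3
D^2 f = -72x^2
D^3 f = -144x
matching coefficients of g against c_0 f + c_1 Df + … from the top degree down determines the c_i
solution: c_0 = 4, c_1 = -4, c_2 = -3/2, c_3 = -2

c_0 = 4, c_1 = -4, c_2 = -3/2, c_3 = -2


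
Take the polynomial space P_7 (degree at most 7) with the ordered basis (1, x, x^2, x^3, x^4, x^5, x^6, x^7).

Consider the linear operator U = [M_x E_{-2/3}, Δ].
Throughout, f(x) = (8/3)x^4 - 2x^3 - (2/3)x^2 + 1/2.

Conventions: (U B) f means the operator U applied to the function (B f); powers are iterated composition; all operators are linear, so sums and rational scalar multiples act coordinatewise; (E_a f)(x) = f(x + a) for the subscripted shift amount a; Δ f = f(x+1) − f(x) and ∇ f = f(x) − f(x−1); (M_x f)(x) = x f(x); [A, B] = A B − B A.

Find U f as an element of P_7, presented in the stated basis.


the result is g(x) = -(8/3)x^4 - (14/9)x^3 + (8/9)x^2 + (58/81)x - 187/486

Δ f = (32/3)x^3 + 10x^2 + (10/3)x
E_{-2/3} Δ f = (32/3)x^3 - (34/3)x^2 + (38/9)x - 76/81
M_x E_{-2/3} Δ f = (32/3)x^4 - (34/3)x^3 + (38/9)x^2 - (76/81)x
E_{-2/3} f = (8/3)x^4 - (82/9)x^3 + (94/9)x^2 - (400/81)x + 643/486
M_x E_{-2/3} f = (8/3)x^5 - (82/9)x^4 + (94/9)x^3 - (400/81)x^2 + (643/486)x
Δ (M_x E_{-2/3}) f = (40/3)x^4 - (88/9)x^3 + (10/3)x^2 - (134/81)x + 187/486
[M_x E_{-2/3}, Δ] f = -(8/3)x^4 - (14/9)x^3 + (8/9)x^2 + (58/81)x - 187/486


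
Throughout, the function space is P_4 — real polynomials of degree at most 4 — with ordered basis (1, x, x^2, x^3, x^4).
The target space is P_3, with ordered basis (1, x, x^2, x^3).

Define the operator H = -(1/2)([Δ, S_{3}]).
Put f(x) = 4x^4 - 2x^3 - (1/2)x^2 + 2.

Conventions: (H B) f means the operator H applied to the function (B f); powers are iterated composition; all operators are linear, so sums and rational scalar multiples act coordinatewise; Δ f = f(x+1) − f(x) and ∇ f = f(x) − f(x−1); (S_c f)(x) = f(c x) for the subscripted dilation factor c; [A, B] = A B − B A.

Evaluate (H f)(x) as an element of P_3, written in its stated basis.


S_{3} f = 324x^4 - 54x^3 - (9/2)x^2 + 2
Δ S_{3} f = 1296x^3 + 1782x^2 + 1125x + 531/2
Δ f = 16x^3 + 18x^2 + 9x + 3/2
S_{3} Δ f = 432x^3 + 162x^2 + 27x + 3/2
[Δ, S_{3}] f = 864x^3 + 1620x^2 + 1098x + 264
(-(1/2)([Δ, S_{3}])) f = -432x^3 - 810x^2 - 549x - 132

g(x) = -432x^3 - 810x^2 - 549x - 132


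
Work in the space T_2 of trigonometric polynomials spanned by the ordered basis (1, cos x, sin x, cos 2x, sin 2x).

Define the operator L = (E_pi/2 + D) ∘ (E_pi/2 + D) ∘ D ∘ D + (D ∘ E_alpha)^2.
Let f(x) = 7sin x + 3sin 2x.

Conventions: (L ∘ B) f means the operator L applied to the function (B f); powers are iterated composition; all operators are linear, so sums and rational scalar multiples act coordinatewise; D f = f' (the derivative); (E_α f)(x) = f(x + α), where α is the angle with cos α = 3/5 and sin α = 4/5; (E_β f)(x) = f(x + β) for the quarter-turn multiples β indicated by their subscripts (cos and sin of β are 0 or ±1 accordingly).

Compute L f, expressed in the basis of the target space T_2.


D f = 7cos x + 6cos 2x
D D f = -7sin x - 12sin 2x
E_pi/2 (D ∘ D) f = -7cos x + 12sin 2x
D (D ∘ D) f = -7cos x - 24cos 2x
(E_pi/2 + D) (D ∘ D) f = -14cos x - 24cos 2x + 12sin 2x
E_pi/2 (E_pi/2 + D) (D ∘ D) f = 14sin x + 24cos 2x - 12sin 2x
D (E_pi/2 + D) (D ∘ D) f = 14sin x + 24cos 2x + 48sin 2x
(E_pi/2 + D) (E_pi/2 + D) (D ∘ D) f = 28sin x + 48cos 2x + 36sin 2x
E_alpha f = (28/5)cos x + (21/5)sin x + (72/25)cos 2x - (21/25)sin 2x
D E_alpha f = (21/5)cos x - (28/5)sin x - (42/25)cos 2x - (144/25)sin 2x
E_alpha (D ∘ E_alpha) f = -(49/25)cos x - (168/25)sin x - (3162/625)cos 2x + (2016/625)sin 2x
D E_alpha (D ∘ E_alpha) f = -(168/25)cos x + (49/25)sin x + (4032/625)cos 2x + (6324/625)sin 2x
((E_pi/2 + D) ∘ (E_pi/2 + D) ∘ D ∘ D + (D ∘ E_alpha)^2) f = -(168/25)cos x + (749/25)sin x + (34032/625)cos 2x + (28824/625)sin 2x

the image equals g(x) = -(168/25)cos x + (749/25)sin x + (34032/625)cos 2x + (28824/625)sin 2x


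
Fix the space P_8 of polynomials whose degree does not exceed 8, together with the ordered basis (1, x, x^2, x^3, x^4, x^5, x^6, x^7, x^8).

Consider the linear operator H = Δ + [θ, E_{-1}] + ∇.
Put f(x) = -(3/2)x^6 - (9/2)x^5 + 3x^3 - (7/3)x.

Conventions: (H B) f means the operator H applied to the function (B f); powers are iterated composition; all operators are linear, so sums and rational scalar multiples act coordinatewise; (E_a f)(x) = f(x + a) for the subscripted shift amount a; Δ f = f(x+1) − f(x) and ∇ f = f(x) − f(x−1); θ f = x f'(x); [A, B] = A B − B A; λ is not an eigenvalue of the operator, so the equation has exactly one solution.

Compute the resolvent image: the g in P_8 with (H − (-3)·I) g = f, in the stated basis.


write g with unknown coordinates in the stated basis and equate coefficients in (H − (-3)·I) g = f
solving from the highest basis element down gives g = -(1/2)x^6 + (3/2)x^5 - (25/2)x^4 + (233/3)x^3 - 318x^2 + (8018/9)x - 2507/2
check: H g = -9x^5 + (75/2)x^4 - 230x^3 + 954x^2 - 2675x + 7521/2
so H g − (-3)·g = -(3/2)x^6 - (9/2)x^5 + 3x^3 - (7/3)x = f ✓

g(x) = -(1/2)x^6 + (3/2)x^5 - (25/2)x^4 + (233/3)x^3 - 318x^2 + (8018/9)x - 2507/2


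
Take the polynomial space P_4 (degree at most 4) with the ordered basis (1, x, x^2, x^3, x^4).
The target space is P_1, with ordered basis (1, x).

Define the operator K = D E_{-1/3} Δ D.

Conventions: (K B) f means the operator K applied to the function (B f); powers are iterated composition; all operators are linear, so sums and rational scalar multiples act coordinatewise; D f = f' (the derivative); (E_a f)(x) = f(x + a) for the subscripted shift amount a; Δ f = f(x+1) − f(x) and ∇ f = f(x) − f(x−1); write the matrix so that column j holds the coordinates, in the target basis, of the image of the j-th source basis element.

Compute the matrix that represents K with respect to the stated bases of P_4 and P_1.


image of 1: 0
image of x: 0
image of x^2: 0
image of x^3: 6
image of x^4: 24x + 4
each image's coordinates form column j of the matrix

the matrix is [[0, 0, 0, 6, 4]; [0, 0, 0, 0, 24]] (rows listed top to bottom)


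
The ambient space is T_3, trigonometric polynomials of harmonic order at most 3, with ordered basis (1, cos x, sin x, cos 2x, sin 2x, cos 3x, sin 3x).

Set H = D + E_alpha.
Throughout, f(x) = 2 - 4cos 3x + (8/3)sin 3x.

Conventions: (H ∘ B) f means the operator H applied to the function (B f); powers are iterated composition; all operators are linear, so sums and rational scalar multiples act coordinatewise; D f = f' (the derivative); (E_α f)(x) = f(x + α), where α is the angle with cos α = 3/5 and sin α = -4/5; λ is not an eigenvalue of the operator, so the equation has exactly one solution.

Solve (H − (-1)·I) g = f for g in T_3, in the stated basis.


write g with unknown coordinates in the stated basis and equate coefficients in (H − (-1)·I) g = f
solving from the highest basis element down gives g = 1 - (2744/2631)cos 3x - (3908/2631)sin 3x
check: H g = 1 - (7780/2631)cos 3x + (10924/2631)sin 3x
so H g − (-1)·g = 2 - 4cos 3x + (8/3)sin 3x = f ✓

the result is g(x) = 1 - (2744/2631)cos 3x - (3908/2631)sin 3x
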